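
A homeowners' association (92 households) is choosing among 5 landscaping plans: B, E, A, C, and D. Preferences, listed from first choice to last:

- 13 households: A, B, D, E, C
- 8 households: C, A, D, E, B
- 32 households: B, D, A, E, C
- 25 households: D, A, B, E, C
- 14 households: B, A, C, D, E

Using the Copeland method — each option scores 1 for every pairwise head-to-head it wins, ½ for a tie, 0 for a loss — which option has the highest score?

B

B: beats E, C, and D; ties A → score 3.5.
E: beats C; loses to B, A, and D → score 1.
A: beats E and C; ties B; loses to D → score 2.5.
C: loses to B, E, A, and D → score 0.
D: beats E, A, and C; loses to B → score 3.
B has the best pairwise record.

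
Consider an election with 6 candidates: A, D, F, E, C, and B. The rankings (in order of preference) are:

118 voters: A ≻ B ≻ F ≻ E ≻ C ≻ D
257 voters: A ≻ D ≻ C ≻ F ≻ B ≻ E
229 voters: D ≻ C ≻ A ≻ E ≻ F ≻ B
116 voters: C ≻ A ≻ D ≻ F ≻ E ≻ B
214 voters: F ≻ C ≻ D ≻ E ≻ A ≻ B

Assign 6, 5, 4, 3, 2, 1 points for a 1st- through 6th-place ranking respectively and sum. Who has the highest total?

C

A: 118·6 + 257·6 + 229·4 + 116·5 + 214·2 = 4174
D: 118·1 + 257·5 + 229·6 + 116·4 + 214·4 = 4097
F: 118·4 + 257·3 + 229·2 + 116·3 + 214·6 = 3333
E: 118·3 + 257·1 + 229·3 + 116·2 + 214·3 = 2172
C: 118·2 + 257·4 + 229·5 + 116·6 + 214·5 = 4175
B: 118·5 + 257·2 + 229·1 + 116·1 + 214·1 = 1663
C has the highest Borda score (4175).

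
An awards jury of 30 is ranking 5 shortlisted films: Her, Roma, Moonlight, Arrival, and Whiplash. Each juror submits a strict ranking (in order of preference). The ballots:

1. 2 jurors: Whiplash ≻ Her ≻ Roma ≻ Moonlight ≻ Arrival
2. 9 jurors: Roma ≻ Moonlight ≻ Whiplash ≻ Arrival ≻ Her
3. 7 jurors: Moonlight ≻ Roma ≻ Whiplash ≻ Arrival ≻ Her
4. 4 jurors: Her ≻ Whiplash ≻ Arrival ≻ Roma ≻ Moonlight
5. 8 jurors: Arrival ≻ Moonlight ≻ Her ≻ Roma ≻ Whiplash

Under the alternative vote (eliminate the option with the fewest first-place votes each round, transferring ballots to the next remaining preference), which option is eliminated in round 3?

Moonlight

Round 1: Her 4, Roma 9, Moonlight 7, Arrival 8, Whiplash 2. Eliminate Whiplash.
Round 2: Her 6, Roma 9, Moonlight 7, Arrival 8. Eliminate Her.
Round 3: Roma 11, Moonlight 7, Arrival 12. Eliminate Moonlight.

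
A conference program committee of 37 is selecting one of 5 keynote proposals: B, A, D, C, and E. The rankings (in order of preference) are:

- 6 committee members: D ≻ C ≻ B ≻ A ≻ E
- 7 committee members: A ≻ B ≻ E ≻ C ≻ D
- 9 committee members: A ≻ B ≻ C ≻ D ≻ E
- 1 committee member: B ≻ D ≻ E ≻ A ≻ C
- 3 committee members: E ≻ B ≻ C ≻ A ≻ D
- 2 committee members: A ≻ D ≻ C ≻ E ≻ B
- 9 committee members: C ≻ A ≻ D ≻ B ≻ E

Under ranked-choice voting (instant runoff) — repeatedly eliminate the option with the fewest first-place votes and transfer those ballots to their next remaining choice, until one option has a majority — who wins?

A

Round 1: B 1, A 18, D 6, C 9, E 3. Eliminate B.
Round 2: A 18, D 7, C 9, E 3. Eliminate E.
Round 3: A 18, D 7, C 12. Eliminate D.
Round 4: A 19, C 18. A has a majority.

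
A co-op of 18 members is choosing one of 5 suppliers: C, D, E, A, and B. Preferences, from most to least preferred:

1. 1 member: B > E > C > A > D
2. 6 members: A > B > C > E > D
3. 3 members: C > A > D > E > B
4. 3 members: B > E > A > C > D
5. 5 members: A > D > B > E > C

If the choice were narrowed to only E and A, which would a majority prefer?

A

Voters preferring E to A: 4; preferring A to E: 14.
A wins the head-to-head.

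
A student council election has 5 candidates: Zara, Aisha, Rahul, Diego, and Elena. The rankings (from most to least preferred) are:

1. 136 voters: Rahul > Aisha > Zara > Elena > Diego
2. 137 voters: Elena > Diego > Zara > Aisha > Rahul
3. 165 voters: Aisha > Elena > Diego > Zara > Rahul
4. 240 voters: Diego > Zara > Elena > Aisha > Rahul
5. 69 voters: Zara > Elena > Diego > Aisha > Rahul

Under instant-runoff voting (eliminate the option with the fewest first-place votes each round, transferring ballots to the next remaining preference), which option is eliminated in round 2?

Round 1: Zara 69, Aisha 165, Rahul 136, Diego 240, Elena 137. Eliminate Zara.
Round 2: Aisha 165, Rahul 136, Diego 240, Elena 206. Eliminate Rahul.

Rahul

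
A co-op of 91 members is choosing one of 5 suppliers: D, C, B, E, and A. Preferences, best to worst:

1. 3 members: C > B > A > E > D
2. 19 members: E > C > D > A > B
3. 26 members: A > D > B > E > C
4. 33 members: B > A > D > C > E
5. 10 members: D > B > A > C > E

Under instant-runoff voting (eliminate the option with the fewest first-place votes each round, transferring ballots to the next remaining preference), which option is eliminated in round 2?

Round 1: D 10, C 3, B 33, E 19, A 26. Eliminate C.
Round 2: D 10, B 36, E 19, A 26. Eliminate D.

D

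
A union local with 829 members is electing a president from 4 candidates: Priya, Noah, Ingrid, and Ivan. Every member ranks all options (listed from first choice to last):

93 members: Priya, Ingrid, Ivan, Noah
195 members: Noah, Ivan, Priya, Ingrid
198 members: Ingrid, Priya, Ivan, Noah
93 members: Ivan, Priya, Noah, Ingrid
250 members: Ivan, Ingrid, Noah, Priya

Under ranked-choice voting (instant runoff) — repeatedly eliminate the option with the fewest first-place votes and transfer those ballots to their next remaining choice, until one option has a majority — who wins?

Round 1: Priya 93, Noah 195, Ingrid 198, Ivan 343. Eliminate Priya.
Round 2: Noah 195, Ingrid 291, Ivan 343. Eliminate Noah.
Round 3: Ingrid 291, Ivan 538. Ivan has a majority.

Ivan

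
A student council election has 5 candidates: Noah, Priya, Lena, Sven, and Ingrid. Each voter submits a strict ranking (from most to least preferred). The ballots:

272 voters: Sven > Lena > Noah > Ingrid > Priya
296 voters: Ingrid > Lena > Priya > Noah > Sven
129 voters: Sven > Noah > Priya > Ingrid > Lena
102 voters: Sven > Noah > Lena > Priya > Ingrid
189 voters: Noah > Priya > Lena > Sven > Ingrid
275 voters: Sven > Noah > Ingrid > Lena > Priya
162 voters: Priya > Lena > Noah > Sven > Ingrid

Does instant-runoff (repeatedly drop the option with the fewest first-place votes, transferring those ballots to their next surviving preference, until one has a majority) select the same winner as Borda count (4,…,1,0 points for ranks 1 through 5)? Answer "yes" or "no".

Instant-runoff — R1 Noah 189, Priya 162, Lena 0, Sven 778, Ingrid 296 (Sven winner). Winner: Sven.
Borda — scores: Noah 3438, Priya 2167, Lena 3047, Sven 3463, Ingrid 2135. Winner: Sven.
The two methods agree.

yes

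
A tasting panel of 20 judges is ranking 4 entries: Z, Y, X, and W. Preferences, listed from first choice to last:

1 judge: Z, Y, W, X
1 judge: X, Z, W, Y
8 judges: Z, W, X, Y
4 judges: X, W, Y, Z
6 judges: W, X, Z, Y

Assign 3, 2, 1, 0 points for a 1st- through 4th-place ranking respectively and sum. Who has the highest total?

Z: 1·3 + 1·2 + 8·3 + 4·0 + 6·1 = 35
Y: 1·2 + 1·0 + 8·0 + 4·1 + 6·0 = 6
X: 1·0 + 1·3 + 8·1 + 4·3 + 6·2 = 35
W: 1·1 + 1·1 + 8·2 + 4·2 + 6·3 = 44
W has the highest Borda score (44).

W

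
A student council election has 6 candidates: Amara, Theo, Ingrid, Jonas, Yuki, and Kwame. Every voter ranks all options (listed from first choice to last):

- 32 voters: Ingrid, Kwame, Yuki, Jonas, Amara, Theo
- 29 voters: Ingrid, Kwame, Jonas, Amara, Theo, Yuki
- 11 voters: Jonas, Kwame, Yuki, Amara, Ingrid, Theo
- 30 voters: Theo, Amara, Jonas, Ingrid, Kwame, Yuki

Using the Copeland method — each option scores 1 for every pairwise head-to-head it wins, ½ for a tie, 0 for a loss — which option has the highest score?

Amara: beats Theo and Yuki; loses to Ingrid, Jonas, and Kwame → score 2.
Theo: beats Yuki; loses to Amara, Ingrid, Jonas, and Kwame → score 1.
Ingrid: beats Amara, Theo, Jonas, Yuki, and Kwame → score 5.
Jonas: beats Amara, Theo, and Yuki; loses to Ingrid and Kwame → score 3.
Yuki: loses to Amara, Theo, Ingrid, Jonas, and Kwame → score 0.
Kwame: beats Amara, Theo, Jonas, and Yuki; loses to Ingrid → score 4.
Ingrid has the best pairwise record.

Ingrid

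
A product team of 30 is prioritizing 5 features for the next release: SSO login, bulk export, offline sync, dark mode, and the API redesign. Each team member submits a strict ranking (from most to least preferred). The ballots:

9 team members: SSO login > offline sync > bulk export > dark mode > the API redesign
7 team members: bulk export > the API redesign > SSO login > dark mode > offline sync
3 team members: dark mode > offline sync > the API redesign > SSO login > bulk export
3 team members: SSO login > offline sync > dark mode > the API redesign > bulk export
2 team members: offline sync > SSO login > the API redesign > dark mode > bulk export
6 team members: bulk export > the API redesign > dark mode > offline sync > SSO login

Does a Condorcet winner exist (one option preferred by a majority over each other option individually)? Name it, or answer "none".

Checking pairwise contests:
the API redesign beats SSO login 16–14.
SSO login beats bulk export 17–13.
SSO login beats offline sync 19–11.
SSO login beats dark mode 21–9.
bulk export beats the API redesign 22–8.
Every option loses at least one head-to-head, so there is no Condorcet winner.

none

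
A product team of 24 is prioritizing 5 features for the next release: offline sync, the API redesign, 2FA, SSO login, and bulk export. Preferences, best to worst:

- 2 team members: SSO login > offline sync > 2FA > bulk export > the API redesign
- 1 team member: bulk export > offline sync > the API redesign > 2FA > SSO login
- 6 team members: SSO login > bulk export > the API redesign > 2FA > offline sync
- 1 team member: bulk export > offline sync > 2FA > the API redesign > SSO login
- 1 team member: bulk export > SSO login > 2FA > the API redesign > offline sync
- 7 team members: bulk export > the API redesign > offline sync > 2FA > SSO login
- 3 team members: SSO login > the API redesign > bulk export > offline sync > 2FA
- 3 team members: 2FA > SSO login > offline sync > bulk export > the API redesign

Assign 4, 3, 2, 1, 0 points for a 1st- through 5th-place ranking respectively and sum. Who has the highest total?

bulk export

offline sync: 2·3 + 1·3 + 6·0 + 1·3 + 1·0 + 7·2 + 3·1 + 3·2 = 35
the API redesign: 2·0 + 1·2 + 6·2 + 1·1 + 1·1 + 7·3 + 3·3 + 3·0 = 46
2FA: 2·2 + 1·1 + 6·1 + 1·2 + 1·2 + 7·1 + 3·0 + 3·4 = 34
SSO login: 2·4 + 1·0 + 6·4 + 1·0 + 1·3 + 7·0 + 3·4 + 3·3 = 56
bulk export: 2·1 + 1·4 + 6·3 + 1·4 + 1·4 + 7·4 + 3·2 + 3·1 = 69
bulk export has the highest Borda score (69).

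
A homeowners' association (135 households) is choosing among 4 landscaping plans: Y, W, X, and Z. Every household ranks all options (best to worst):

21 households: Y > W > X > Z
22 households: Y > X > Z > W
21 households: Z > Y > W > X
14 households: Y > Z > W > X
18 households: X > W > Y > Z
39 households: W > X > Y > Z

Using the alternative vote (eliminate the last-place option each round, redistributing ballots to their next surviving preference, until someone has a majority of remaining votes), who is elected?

Y

Round 1: Y 57, W 39, X 18, Z 21. Eliminate X.
Round 2: Y 57, W 57, Z 21. Eliminate Z.
Round 3: Y 78, W 57. Y has a majority.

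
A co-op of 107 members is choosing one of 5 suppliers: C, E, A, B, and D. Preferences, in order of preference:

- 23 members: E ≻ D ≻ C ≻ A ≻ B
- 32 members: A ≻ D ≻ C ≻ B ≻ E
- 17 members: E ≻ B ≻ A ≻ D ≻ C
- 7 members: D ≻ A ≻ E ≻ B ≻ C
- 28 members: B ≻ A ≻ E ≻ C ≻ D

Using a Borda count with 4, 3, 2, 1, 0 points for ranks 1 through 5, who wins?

C: 23·2 + 32·2 + 17·0 + 7·0 + 28·1 = 138
E: 23·4 + 32·0 + 17·4 + 7·2 + 28·2 = 230
A: 23·1 + 32·4 + 17·2 + 7·3 + 28·3 = 290
B: 23·0 + 32·1 + 17·3 + 7·1 + 28·4 = 202
D: 23·3 + 32·3 + 17·1 + 7·4 + 28·0 = 210
A has the highest Borda score (290).

A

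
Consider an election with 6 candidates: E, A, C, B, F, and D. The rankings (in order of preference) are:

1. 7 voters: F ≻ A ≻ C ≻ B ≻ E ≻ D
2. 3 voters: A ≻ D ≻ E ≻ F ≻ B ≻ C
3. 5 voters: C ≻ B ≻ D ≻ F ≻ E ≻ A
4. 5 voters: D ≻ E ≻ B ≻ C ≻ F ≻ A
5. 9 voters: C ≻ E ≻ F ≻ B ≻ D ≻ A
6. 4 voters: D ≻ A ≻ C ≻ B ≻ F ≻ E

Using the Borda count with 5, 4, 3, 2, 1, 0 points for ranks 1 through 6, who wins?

C

E: 7·1 + 3·3 + 5·1 + 5·4 + 9·4 + 4·0 = 77
A: 7·4 + 3·5 + 5·0 + 5·0 + 9·0 + 4·4 = 59
C: 7·3 + 3·0 + 5·5 + 5·2 + 9·5 + 4·3 = 113
B: 7·2 + 3·1 + 5·4 + 5·3 + 9·2 + 4·2 = 78
F: 7·5 + 3·2 + 5·2 + 5·1 + 9·3 + 4·1 = 87
D: 7·0 + 3·4 + 5·3 + 5·5 + 9·1 + 4·5 = 81
C has the highest Borda score (113).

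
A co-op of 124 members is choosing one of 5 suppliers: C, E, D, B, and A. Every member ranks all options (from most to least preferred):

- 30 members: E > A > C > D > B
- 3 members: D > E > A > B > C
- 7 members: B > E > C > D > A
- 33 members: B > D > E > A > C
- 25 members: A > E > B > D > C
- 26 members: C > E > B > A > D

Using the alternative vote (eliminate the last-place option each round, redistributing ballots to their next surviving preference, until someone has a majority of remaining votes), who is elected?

E

Round 1: C 26, E 30, D 3, B 40, A 25. Eliminate D.
Round 2: C 26, E 33, B 40, A 25. Eliminate A.
Round 3: C 26, E 58, B 40. Eliminate C.
Round 4: E 84, B 40. E has a majority.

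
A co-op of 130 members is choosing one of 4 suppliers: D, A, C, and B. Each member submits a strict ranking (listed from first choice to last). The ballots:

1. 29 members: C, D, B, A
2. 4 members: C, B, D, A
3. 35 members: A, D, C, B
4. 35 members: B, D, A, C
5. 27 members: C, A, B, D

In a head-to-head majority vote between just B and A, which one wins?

Voters preferring B to A: 68; preferring A to B: 62.
B wins the head-to-head.

B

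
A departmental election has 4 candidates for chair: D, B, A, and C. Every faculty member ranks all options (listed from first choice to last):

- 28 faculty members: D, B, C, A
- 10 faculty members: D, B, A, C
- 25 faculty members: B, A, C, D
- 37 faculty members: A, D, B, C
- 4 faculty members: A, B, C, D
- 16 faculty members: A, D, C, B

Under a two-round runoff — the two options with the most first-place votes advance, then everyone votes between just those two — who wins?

A

Round 1 first-place votes: D 38, B 25, A 57, C 0.
A and D advance.
Runoff: A is preferred to D by 82 voters; D by 38.
A wins the runoff.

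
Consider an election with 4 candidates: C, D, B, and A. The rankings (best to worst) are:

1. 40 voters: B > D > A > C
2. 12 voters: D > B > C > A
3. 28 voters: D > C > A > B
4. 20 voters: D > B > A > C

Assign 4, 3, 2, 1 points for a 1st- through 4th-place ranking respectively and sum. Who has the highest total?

D

C: 40·1 + 12·2 + 28·3 + 20·1 = 168
D: 40·3 + 12·4 + 28·4 + 20·4 = 360
B: 40·4 + 12·3 + 28·1 + 20·3 = 284
A: 40·2 + 12·1 + 28·2 + 20·2 = 188
D has the highest Borda score (360).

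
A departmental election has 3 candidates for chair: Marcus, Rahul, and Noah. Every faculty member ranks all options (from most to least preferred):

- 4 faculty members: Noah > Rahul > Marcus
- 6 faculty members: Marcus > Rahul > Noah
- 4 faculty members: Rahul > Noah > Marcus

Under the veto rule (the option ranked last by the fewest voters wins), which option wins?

Last-place votes: Marcus 8, Rahul 0, Noah 6.
Rahul is ranked last by the fewest voters, so Rahul wins.

Rahul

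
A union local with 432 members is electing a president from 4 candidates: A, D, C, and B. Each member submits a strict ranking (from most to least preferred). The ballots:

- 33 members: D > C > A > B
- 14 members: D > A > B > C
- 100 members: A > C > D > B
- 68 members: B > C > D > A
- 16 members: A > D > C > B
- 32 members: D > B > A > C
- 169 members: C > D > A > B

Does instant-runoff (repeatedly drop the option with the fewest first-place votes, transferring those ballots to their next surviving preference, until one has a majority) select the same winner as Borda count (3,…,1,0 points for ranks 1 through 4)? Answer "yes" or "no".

yes

Instant-runoff — R1 A 116, D 79, C 169, B 68 (B out); R2 A 116, D 79, C 237 (C winner). Winner: C.
Borda — scores: A 610, D 775, C 925, B 282. Winner: C.
The two methods agree.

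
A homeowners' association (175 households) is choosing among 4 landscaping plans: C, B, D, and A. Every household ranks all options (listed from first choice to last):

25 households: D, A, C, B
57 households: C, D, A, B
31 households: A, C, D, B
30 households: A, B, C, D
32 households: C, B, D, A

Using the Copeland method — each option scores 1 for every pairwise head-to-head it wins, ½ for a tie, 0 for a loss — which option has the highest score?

C: beats B, D, and A → score 3.
B: loses to C, D, and A → score 0.
D: beats B and A; loses to C → score 2.
A: beats B; loses to C and D → score 1.
C has the best pairwise record.

C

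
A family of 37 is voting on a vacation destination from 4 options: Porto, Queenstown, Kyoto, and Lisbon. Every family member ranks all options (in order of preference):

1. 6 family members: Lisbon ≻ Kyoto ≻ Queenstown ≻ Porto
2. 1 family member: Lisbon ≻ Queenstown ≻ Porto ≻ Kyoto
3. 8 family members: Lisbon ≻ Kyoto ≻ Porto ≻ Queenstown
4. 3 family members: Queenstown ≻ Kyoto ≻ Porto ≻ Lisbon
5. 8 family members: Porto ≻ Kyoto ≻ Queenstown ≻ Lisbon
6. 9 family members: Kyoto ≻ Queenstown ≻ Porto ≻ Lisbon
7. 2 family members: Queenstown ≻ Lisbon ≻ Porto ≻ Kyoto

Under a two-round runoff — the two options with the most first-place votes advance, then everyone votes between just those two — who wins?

Round 1 first-place votes: Porto 8, Queenstown 5, Kyoto 9, Lisbon 15.
Lisbon and Kyoto advance.
Runoff: Lisbon is preferred to Kyoto by 17 voters; Kyoto by 20.
Kyoto wins the runoff.

Kyoto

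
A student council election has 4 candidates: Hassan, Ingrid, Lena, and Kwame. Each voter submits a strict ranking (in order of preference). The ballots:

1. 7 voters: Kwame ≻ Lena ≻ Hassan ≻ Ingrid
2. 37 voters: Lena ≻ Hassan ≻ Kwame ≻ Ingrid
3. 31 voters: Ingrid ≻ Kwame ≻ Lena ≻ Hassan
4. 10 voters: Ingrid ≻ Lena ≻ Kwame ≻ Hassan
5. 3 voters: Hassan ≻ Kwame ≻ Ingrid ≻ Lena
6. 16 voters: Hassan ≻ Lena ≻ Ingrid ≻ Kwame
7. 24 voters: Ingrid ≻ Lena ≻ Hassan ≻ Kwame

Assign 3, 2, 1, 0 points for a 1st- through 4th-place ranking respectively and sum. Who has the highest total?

Hassan: 7·1 + 37·2 + 31·0 + 10·0 + 3·3 + 16·3 + 24·1 = 162
Ingrid: 7·0 + 37·0 + 31·3 + 10·3 + 3·1 + 16·1 + 24·3 = 214
Lena: 7·2 + 37·3 + 31·1 + 10·2 + 3·0 + 16·2 + 24·2 = 256
Kwame: 7·3 + 37·1 + 31·2 + 10·1 + 3·2 + 16·0 + 24·0 = 136
Lena has the highest Borda score (256).

Lena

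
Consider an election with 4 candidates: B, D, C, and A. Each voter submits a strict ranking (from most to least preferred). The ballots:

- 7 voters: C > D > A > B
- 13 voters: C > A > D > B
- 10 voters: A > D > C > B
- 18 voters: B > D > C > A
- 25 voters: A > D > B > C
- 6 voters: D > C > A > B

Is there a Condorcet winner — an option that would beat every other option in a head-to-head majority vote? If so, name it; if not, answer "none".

none

Checking pairwise contests:
D beats B 61–18.
A beats D 48–31.
B beats C 43–36.
C beats A 44–35.
Every option loses at least one head-to-head, so there is no Condorcet winner.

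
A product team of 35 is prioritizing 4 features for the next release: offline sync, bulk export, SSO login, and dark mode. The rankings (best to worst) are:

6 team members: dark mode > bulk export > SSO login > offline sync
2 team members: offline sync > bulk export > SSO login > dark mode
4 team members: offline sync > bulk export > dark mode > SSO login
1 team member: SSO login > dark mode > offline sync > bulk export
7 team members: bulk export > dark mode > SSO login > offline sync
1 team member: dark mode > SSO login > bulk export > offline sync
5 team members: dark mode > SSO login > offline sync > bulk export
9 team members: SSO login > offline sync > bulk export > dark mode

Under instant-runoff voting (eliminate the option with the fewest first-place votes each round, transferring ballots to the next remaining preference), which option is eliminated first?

Round 1: offline sync 6, bulk export 7, SSO login 10, dark mode 12. Eliminate offline sync.

offline sync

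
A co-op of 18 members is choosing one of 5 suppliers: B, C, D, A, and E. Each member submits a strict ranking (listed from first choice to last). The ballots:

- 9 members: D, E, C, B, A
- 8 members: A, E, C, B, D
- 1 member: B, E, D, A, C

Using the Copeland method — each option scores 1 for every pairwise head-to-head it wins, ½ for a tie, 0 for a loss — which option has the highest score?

B: beats A; ties D; loses to C and E → score 1.5.
C: beats B; ties A; loses to D and E → score 1.5.
D: beats C and A; ties B and E → score 3.
A: ties C; loses to B, D, and E → score 0.5.
E: beats B, C, and A; ties D → score 3.5.
E has the best pairwise record.

E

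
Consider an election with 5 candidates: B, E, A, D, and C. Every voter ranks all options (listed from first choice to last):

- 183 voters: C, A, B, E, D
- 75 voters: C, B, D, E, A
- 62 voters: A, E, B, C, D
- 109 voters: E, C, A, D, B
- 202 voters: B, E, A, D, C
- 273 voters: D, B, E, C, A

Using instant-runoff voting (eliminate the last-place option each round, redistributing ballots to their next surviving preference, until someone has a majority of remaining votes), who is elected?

D

Round 1: B 202, E 109, A 62, D 273, C 258. Eliminate A.
Round 2: B 202, E 171, D 273, C 258. Eliminate E.
Round 3: B 264, D 273, C 367. Eliminate B.
Round 4: D 475, C 429. D has a majority.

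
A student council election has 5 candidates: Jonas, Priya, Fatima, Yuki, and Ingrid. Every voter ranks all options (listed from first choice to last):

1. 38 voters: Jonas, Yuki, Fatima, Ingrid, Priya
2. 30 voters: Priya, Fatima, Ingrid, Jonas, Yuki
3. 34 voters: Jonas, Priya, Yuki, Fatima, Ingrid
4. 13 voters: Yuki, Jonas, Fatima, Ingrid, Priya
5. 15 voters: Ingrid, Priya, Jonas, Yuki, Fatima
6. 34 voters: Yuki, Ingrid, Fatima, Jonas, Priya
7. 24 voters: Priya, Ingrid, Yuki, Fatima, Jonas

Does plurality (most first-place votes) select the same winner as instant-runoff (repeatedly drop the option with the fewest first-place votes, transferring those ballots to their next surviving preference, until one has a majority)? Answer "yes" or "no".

yes

Plurality — first-place votes: Jonas 72, Priya 54, Fatima 0, Yuki 47, Ingrid 15. Winner: Jonas.
Instant-runoff — R1 Jonas 72, Priya 54, Fatima 0, Yuki 47, Ingrid 15 (Fatima out); R2 Jonas 72, Priya 54, Yuki 47, Ingrid 15 (Ingrid out); R3 Jonas 72, Priya 69, Yuki 47 (Yuki out); R4 Jonas 119, Priya 69 (Jonas winner). Winner: Jonas.
The two methods agree.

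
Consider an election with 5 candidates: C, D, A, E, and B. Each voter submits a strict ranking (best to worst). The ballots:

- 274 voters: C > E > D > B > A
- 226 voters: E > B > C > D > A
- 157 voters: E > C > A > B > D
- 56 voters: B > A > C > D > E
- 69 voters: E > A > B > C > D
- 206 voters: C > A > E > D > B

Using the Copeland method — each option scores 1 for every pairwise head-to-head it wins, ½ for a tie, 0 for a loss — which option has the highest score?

C: beats D, A, E, and B → score 4.
D: beats A; loses to C, E, and B → score 1.
A: loses to C, D, E, and B → score 0.
E: beats D, A, and B; loses to C → score 3.
B: beats D and A; loses to C and E → score 2.
C has the best pairwise record.

C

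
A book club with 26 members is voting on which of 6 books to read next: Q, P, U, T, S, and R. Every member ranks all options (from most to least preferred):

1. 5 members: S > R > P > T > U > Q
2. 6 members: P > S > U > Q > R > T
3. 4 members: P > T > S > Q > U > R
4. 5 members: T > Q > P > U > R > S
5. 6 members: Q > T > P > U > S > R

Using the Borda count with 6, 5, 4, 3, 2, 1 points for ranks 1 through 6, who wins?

Q: 5·1 + 6·3 + 4·3 + 5·5 + 6·6 = 96
P: 5·4 + 6·6 + 4·6 + 5·4 + 6·4 = 124
U: 5·2 + 6·4 + 4·2 + 5·3 + 6·3 = 75
T: 5·3 + 6·1 + 4·5 + 5·6 + 6·5 = 101
S: 5·6 + 6·5 + 4·4 + 5·1 + 6·2 = 93
R: 5·5 + 6·2 + 4·1 + 5·2 + 6·1 = 57
P has the highest Borda score (124).

P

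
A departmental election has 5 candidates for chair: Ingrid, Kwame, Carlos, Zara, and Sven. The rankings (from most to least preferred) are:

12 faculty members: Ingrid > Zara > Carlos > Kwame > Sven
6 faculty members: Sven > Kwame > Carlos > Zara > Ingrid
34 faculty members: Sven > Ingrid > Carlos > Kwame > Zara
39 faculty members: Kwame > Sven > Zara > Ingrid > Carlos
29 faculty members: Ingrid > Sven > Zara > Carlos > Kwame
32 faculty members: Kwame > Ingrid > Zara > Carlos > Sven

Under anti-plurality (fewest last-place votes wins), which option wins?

Last-place votes: Ingrid 6, Kwame 29, Carlos 39, Zara 34, Sven 44.
Ingrid is ranked last by the fewest voters, so Ingrid wins.

Ingrid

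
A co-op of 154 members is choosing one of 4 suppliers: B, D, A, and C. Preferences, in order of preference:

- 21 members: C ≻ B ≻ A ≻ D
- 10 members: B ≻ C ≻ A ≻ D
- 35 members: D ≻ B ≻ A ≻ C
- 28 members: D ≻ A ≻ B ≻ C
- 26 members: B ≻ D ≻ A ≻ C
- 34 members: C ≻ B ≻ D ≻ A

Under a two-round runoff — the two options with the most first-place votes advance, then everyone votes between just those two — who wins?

Round 1 first-place votes: B 36, D 63, A 0, C 55.
D and C advance.
Runoff: D is preferred to C by 89 voters; C by 65.
D wins the runoff.

D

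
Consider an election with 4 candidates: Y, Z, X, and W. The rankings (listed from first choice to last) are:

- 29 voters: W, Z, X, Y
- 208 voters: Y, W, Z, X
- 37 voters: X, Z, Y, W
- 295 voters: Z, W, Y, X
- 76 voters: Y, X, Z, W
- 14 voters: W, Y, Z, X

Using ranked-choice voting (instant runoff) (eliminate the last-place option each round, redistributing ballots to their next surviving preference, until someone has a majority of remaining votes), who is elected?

Z

Round 1: Y 284, Z 295, X 37, W 43. Eliminate X.
Round 2: Y 284, Z 332, W 43. Z has a majority.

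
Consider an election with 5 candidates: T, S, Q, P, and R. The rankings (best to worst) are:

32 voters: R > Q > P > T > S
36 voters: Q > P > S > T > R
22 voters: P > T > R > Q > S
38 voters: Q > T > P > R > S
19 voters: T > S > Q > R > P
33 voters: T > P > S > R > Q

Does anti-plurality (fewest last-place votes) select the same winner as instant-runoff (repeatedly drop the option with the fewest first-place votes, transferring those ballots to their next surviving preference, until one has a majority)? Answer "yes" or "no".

no

Anti-plurality — last-place votes: T 0, S 92, Q 33, P 19, R 36. Winner: T.
Instant-runoff — R1 T 52, S 0, Q 74, P 22, R 32 (S out); R2 T 52, Q 74, P 22, R 32 (P out); R3 T 74, Q 74, R 32 (R out); R4 T 74, Q 106 (Q winner). Winner: Q.
The two methods disagree.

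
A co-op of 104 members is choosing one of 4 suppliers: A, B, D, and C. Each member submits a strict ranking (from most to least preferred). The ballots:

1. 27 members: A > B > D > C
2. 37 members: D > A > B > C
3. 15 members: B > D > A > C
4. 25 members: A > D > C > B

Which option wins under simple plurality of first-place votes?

A

First-place votes: A 52, B 15, D 37, C 0.
A has the most first-place votes.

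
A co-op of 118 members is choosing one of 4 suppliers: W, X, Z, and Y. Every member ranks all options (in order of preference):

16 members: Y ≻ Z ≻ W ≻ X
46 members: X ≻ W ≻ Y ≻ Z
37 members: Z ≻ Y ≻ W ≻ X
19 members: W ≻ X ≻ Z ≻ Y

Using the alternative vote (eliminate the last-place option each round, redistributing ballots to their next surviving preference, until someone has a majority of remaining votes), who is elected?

Round 1: W 19, X 46, Z 37, Y 16. Eliminate Y.
Round 2: W 19, X 46, Z 53. Eliminate W.
Round 3: X 65, Z 53. X has a majority.

X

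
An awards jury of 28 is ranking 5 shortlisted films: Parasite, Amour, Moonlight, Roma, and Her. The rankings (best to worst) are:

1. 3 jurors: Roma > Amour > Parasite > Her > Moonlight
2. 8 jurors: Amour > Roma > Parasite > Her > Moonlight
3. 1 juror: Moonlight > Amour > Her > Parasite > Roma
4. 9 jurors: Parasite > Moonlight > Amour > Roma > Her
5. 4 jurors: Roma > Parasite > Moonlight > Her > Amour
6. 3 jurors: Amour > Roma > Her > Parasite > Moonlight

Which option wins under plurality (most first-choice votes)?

First-place votes: Parasite 9, Amour 11, Moonlight 1, Roma 7, Her 0.
Amour has the most first-place votes.

Amour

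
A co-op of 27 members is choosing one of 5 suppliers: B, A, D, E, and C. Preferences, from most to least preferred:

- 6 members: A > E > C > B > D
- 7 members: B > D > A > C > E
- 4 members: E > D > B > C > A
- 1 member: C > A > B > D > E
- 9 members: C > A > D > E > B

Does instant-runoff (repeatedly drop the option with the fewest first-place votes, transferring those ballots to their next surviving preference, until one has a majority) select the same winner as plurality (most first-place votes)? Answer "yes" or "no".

Instant-runoff — R1 B 7, A 6, D 0, E 4, C 10 (D out); R2 B 7, A 6, E 4, C 10 (E out); R3 B 11, A 6, C 10 (A out); R4 B 11, C 16 (C winner). Winner: C.
Plurality — first-place votes: B 7, A 6, D 0, E 4, C 10. Winner: C.
The two methods agree.

yes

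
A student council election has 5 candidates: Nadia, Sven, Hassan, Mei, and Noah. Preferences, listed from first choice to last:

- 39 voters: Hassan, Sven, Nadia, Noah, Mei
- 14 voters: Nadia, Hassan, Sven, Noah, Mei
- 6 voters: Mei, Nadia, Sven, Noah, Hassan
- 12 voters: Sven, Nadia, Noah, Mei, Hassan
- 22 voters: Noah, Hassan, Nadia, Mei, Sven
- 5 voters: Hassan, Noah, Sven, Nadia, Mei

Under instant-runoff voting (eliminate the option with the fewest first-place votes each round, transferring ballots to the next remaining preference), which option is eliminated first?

Mei

Round 1: Nadia 14, Sven 12, Hassan 44, Mei 6, Noah 22. Eliminate Mei.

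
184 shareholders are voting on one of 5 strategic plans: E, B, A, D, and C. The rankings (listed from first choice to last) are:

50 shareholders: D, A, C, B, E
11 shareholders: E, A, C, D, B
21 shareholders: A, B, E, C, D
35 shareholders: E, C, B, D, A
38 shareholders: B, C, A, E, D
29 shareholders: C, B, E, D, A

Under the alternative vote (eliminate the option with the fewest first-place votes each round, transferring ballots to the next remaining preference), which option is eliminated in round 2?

Round 1: E 46, B 38, A 21, D 50, C 29. Eliminate A.
Round 2: E 46, B 59, D 50, C 29. Eliminate C.

C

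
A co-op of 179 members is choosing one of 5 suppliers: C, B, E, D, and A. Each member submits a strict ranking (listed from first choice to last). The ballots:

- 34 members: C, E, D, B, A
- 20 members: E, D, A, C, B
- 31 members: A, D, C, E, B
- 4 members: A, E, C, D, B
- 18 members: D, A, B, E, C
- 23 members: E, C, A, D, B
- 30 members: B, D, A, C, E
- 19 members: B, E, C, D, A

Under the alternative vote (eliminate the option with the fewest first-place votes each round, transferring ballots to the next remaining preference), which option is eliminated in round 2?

C

Round 1: C 34, B 49, E 43, D 18, A 35. Eliminate D.
Round 2: C 34, B 49, E 43, A 53. Eliminate C.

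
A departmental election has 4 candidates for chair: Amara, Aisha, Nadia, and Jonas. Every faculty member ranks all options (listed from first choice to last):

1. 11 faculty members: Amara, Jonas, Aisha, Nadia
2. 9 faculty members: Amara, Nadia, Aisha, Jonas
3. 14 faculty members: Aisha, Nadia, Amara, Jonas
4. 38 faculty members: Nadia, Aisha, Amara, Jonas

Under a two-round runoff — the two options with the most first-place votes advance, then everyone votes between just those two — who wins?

Round 1 first-place votes: Amara 20, Aisha 14, Nadia 38, Jonas 0.
Nadia and Amara advance.
Runoff: Nadia is preferred to Amara by 52 voters; Amara by 20.
Nadia wins the runoff.

Nadia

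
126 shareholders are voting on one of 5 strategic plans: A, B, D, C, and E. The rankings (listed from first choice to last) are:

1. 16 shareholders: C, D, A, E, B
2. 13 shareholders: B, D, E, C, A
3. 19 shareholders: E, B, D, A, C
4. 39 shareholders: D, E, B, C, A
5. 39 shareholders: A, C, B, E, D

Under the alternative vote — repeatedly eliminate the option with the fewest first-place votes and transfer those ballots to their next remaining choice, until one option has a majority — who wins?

Round 1: A 39, B 13, D 39, C 16, E 19. Eliminate B.
Round 2: A 39, D 52, C 16, E 19. Eliminate C.
Round 3: A 39, D 68, E 19. D has a majority.

D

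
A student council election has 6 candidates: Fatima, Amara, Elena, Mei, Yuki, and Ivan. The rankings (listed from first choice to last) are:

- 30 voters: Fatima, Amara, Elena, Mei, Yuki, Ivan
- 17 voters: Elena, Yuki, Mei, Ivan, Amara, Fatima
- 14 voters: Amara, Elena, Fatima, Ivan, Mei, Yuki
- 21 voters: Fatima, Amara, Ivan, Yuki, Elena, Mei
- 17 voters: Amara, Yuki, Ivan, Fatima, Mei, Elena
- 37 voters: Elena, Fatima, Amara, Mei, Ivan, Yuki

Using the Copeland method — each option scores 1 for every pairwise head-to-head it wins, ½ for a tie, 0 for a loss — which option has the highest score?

Fatima

Fatima: beats Amara, Mei, Yuki, and Ivan; ties Elena → score 4.5.
Amara: beats Elena, Mei, Yuki, and Ivan; loses to Fatima → score 4.
Elena: beats Mei, Yuki, and Ivan; ties Fatima; loses to Amara → score 3.5.
Mei: beats Yuki and Ivan; loses to Fatima, Amara, and Elena → score 2.
Yuki: loses to Fatima, Amara, Elena, Mei, and Ivan → score 0.
Ivan: beats Yuki; loses to Fatima, Amara, Elena, and Mei → score 1.
Fatima has the best pairwise record.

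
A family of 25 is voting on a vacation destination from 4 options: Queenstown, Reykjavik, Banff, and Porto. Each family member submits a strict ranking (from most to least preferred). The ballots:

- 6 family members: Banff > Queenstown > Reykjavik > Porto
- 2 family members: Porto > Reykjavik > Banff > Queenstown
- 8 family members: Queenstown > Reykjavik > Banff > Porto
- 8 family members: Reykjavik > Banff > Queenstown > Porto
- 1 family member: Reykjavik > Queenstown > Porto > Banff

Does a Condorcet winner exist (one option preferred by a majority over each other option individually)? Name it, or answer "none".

Checking pairwise contests:
Banff beats Queenstown 16–9.
Queenstown beats Reykjavik 14–11.
Reykjavik beats Banff 19–6.
Queenstown beats Porto 23–2.
Every option loses at least one head-to-head, so there is no Condorcet winner.

none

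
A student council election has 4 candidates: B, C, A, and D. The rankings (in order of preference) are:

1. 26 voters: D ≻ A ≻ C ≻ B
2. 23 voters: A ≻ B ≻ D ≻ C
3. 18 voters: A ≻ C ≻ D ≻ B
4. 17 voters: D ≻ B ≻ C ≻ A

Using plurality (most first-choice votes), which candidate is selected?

First-place votes: B 0, C 0, A 41, D 43.
D has the most first-place votes.

D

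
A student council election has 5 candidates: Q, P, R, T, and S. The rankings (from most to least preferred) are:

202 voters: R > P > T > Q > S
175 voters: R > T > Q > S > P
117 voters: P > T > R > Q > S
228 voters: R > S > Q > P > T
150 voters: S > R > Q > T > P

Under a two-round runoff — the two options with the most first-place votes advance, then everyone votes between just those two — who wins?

R

Round 1 first-place votes: Q 0, P 117, R 605, T 0, S 150.
R and S advance.
Runoff: R is preferred to S by 722 voters; S by 150.
R wins the runoff.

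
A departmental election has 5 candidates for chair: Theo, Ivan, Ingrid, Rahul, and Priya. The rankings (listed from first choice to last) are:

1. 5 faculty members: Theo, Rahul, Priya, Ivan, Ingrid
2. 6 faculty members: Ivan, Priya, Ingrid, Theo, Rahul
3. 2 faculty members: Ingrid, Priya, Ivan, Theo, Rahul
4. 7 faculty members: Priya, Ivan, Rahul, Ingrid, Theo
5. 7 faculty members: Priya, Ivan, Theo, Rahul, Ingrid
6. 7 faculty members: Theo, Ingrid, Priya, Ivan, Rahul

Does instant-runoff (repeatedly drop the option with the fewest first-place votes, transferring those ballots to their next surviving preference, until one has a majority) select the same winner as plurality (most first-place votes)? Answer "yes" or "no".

yes

Instant-runoff — R1 Theo 12, Ivan 6, Ingrid 2, Rahul 0, Priya 14 (Rahul out); R2 Theo 12, Ivan 6, Ingrid 2, Priya 14 (Ingrid out); R3 Theo 12, Ivan 6, Priya 16 (Ivan out); R4 Theo 12, Priya 22 (Priya winner). Winner: Priya.
Plurality — first-place votes: Theo 12, Ivan 6, Ingrid 2, Rahul 0, Priya 14. Winner: Priya.
The two methods agree.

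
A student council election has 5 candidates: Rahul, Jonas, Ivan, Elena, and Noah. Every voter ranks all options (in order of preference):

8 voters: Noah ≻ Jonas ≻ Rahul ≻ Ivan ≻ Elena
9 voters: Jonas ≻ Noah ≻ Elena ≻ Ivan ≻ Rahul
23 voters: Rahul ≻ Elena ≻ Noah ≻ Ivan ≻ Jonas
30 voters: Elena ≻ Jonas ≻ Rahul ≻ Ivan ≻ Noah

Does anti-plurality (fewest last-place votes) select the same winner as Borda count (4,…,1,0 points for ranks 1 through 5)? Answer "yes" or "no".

Anti-plurality — last-place votes: Rahul 9, Jonas 23, Ivan 0, Elena 8, Noah 30. Winner: Ivan.
Borda — scores: Rahul 168, Jonas 150, Ivan 70, Elena 207, Noah 105. Winner: Elena.
The two methods disagree.

no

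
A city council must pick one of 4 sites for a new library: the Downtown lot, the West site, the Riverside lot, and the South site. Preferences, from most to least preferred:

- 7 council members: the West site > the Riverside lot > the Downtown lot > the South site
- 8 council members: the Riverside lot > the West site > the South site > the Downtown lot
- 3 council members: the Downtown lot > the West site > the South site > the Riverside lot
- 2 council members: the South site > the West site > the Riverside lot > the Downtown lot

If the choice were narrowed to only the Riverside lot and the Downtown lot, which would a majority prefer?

the Riverside lot

Voters preferring the Riverside lot to the Downtown lot: 17; preferring the Downtown lot to the Riverside lot: 3.
the Riverside lot wins the head-to-head.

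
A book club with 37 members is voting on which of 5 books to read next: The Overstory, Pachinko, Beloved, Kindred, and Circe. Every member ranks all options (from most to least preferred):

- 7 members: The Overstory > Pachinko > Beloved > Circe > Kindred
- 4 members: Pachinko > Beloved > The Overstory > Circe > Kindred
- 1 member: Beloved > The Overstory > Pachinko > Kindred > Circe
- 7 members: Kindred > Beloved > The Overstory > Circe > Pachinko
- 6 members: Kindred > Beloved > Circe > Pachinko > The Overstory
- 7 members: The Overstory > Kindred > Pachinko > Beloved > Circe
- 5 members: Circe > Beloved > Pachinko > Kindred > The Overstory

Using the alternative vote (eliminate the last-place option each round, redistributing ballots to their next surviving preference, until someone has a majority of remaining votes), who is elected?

The Overstory

Round 1: The Overstory 14, Pachinko 4, Beloved 1, Kindred 13, Circe 5. Eliminate Beloved.
Round 2: The Overstory 15, Pachinko 4, Kindred 13, Circe 5. Eliminate Pachinko.
Round 3: The Overstory 19, Kindred 13, Circe 5. The Overstory has a majority.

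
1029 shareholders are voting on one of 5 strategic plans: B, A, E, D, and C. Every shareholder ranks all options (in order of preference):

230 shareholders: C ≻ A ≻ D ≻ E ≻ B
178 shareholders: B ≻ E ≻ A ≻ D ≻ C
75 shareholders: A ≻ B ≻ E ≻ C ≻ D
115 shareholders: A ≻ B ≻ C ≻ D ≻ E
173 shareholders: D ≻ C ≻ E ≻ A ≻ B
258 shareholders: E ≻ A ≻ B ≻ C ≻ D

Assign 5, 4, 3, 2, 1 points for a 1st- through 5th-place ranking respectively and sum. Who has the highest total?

B: 230·1 + 178·5 + 75·4 + 115·4 + 173·1 + 258·3 = 2827
A: 230·4 + 178·3 + 75·5 + 115·5 + 173·2 + 258·4 = 3782
E: 230·2 + 178·4 + 75·3 + 115·1 + 173·3 + 258·5 = 3321
D: 230·3 + 178·2 + 75·1 + 115·2 + 173·5 + 258·1 = 2474
C: 230·5 + 178·1 + 75·2 + 115·3 + 173·4 + 258·2 = 3031
A has the highest Borda score (3782).

A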